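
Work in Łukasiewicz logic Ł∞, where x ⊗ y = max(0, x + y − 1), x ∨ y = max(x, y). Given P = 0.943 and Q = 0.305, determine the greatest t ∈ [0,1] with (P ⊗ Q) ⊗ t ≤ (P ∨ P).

P ⊗ Q = max(0, 0.943 + 0.305 − 1) = max(0, 0.248) = 0.248
So the left factor is P ⊗ Q = 0.248.
P ∨ P = max(0.943, 0.943) = 0.943
So the right-hand bound is P ∨ P = 0.943.
The residuum of the Łukasiewicz t-norm gives the supremum: min(1, 1 − 0.248 + 0.943).
1 − 0.248 + 0.943 = 1.695, so t = min(1, 1.695) = 1.000.
Check: 0.248 ⊗ 1.000 = max(0, 0.248) = 0.248 ≤ 0.943.

1.000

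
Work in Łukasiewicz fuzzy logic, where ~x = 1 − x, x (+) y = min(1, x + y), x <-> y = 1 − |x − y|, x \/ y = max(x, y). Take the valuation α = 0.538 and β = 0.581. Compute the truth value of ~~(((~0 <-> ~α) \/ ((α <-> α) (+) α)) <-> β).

~0 = 1 − 0.000 = 1.000
~α = 1 − 0.538 = 0.462
~0 <-> ~α = 1 − |1.000 − 0.462| = 1 − 0.538 = 0.462
α <-> α = 1 − |0.538 − 0.538| = 1 − 0.000 = 1.000
(α <-> α) (+) α = min(1, 1.000 + 0.538) = min(1, 1.538) = 1.000
(~0 <-> ~α) \/ ((α <-> α) (+) α) = max(0.462, 1.000) = 1.000
((~0 <-> ~α) \/ ((α <-> α) (+) α)) <-> β = 1 − |1.000 − 0.581| = 1 − 0.419 = 0.581
~(((~0 <-> ~α) \/ ((α <-> α) (+) α)) <-> β) = 1 − 0.581 = 0.419
~~(((~0 <-> ~α) \/ ((α <-> α) (+) α)) <-> β) = 1 − 0.419 = 0.581

0.581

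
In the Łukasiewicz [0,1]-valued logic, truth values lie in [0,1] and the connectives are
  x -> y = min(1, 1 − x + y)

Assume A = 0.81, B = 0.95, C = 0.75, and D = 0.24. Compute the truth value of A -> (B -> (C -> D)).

0.73

C -> D = min(1, 1 − 0.75 + 0.24) = min(1, 0.49) = 0.49
B -> (C -> D) = min(1, 1 − 0.95 + 0.49) = min(1, 0.54) = 0.54
A -> (B -> (C -> D)) = min(1, 1 − 0.81 + 0.54) = min(1, 0.73) = 0.73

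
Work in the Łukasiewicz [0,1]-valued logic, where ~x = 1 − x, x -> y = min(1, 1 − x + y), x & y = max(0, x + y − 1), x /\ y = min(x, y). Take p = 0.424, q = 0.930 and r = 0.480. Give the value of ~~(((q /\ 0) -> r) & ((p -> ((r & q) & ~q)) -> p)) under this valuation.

0.848

q /\ 0 = min(0.930, 0.000) = 0.000
(q /\ 0) -> r = min(1, 1 − 0.000 + 0.480) = min(1, 1.480) = 1.000
r & q = max(0, 0.480 + 0.930 − 1) = max(0, 0.410) = 0.410
~q = 1 − 0.930 = 0.070
(r & q) & ~q = max(0, 0.410 + 0.070 − 1) = max(0, -0.520) = 0.000
p -> ((r & q) & ~q) = min(1, 1 − 0.424 + 0.000) = min(1, 0.576) = 0.576
(p -> ((r & q) & ~q)) -> p = min(1, 1 − 0.576 + 0.424) = min(1, 0.848) = 0.848
((q /\ 0) -> r) & ((p -> ((r & q) & ~q)) -> p) = max(0, 1.000 + 0.848 − 1) = max(0, 0.848) = 0.848
~(((q /\ 0) -> r) & ((p -> ((r & q) & ~q)) -> p)) = 1 − 0.848 = 0.152
~~(((q /\ 0) -> r) & ((p -> ((r & q) & ~q)) -> p)) = 1 − 0.152 = 0.848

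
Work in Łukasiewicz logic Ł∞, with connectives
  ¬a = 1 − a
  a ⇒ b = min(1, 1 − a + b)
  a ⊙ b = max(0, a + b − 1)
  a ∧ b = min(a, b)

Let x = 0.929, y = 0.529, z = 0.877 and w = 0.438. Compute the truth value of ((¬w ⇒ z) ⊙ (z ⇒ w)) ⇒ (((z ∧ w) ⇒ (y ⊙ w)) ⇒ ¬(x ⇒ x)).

0.877

¬w = 1 − 0.438 = 0.562
¬w ⇒ z = min(1, 1 − 0.562 + 0.877) = min(1, 1.315) = 1.000
z ⇒ w = min(1, 1 − 0.877 + 0.438) = min(1, 0.561) = 0.561
(¬w ⇒ z) ⊙ (z ⇒ w) = max(0, 1.000 + 0.561 − 1) = max(0, 0.561) = 0.561
z ∧ w = min(0.877, 0.438) = 0.438
y ⊙ w = max(0, 0.529 + 0.438 − 1) = max(0, -0.033) = 0.000
(z ∧ w) ⇒ (y ⊙ w) = min(1, 1 − 0.438 + 0.000) = min(1, 0.562) = 0.562
x ⇒ x = min(1, 1 − 0.929 + 0.929) = min(1, 1.000) = 1.000
¬(x ⇒ x) = 1 − 1.000 = 0.000
((z ∧ w) ⇒ (y ⊙ w)) ⇒ ¬(x ⇒ x) = min(1, 1 − 0.562 + 0.000) = min(1, 0.438) = 0.438
((¬w ⇒ z) ⊙ (z ⇒ w)) ⇒ (((z ∧ w) ⇒ (y ⊙ w)) ⇒ ¬(x ⇒ x)) = min(1, 1 − 0.561 + 0.438) = min(1, 0.877) = 0.877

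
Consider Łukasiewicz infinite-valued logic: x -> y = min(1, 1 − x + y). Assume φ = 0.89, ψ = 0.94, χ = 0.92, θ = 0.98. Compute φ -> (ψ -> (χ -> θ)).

1.00

χ -> θ = min(1, 1 − 0.92 + 0.98) = min(1, 1.06) = 1.00
ψ -> (χ -> θ) = min(1, 1 − 0.94 + 1.00) = min(1, 1.06) = 1.00
φ -> (ψ -> (χ -> θ)) = min(1, 1 − 0.89 + 1.00) = min(1, 1.11) = 1.00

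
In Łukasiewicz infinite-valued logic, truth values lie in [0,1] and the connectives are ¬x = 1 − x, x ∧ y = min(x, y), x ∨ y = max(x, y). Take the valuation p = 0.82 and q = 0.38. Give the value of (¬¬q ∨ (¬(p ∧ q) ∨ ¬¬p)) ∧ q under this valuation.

0.38

¬q = 1 − 0.38 = 0.62
¬¬q = 1 − 0.62 = 0.38
p ∧ q = min(0.82, 0.38) = 0.38
¬(p ∧ q) = 1 − 0.38 = 0.62
¬p = 1 − 0.82 = 0.18
¬¬p = 1 − 0.18 = 0.82
¬(p ∧ q) ∨ ¬¬p = max(0.62, 0.82) = 0.82
¬¬q ∨ (¬(p ∧ q) ∨ ¬¬p) = max(0.38, 0.82) = 0.82
(¬¬q ∨ (¬(p ∧ q) ∨ ¬¬p)) ∧ q = min(0.82, 0.38) = 0.38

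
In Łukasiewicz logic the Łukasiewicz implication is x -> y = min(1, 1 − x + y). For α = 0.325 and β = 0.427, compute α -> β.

α -> β = min(1, 1 − 0.325 + 0.427) = min(1, 1.102) = 1.000
For comparison, the Gödel implication (1 if x ≤ y else y) would give 1.000.

1.000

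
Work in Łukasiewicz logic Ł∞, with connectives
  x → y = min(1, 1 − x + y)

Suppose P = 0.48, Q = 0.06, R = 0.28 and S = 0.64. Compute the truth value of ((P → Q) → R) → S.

0.94

P → Q = min(1, 1 − 0.48 + 0.06) = min(1, 0.58) = 0.58
(P → Q) → R = min(1, 1 − 0.58 + 0.28) = min(1, 0.70) = 0.70
((P → Q) → R) → S = min(1, 1 − 0.70 + 0.64) = min(1, 0.94) = 0.94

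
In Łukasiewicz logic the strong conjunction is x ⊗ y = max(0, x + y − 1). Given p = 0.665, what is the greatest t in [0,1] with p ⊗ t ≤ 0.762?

1.000

The residuum of the Łukasiewicz t-norm gives the supremum: min(1, 1 − 0.665 + 0.762).
1 − 0.665 + 0.762 = 1.097, so t = min(1, 1.097) = 1.000.
Check: 0.665 ⊗ 1.000 = max(0, 0.665) = 0.665 ≤ 0.762.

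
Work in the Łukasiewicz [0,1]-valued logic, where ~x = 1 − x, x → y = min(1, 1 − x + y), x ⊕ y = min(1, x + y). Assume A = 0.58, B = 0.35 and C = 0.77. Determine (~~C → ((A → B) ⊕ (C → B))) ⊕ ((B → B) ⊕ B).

1.00

~C = 1 − 0.77 = 0.23
~~C = 1 − 0.23 = 0.77
A → B = min(1, 1 − 0.58 + 0.35) = min(1, 0.77) = 0.77
C → B = min(1, 1 − 0.77 + 0.35) = min(1, 0.58) = 0.58
(A → B) ⊕ (C → B) = min(1, 0.77 + 0.58) = min(1, 1.35) = 1.00
~~C → ((A → B) ⊕ (C → B)) = min(1, 1 − 0.77 + 1.00) = min(1, 1.23) = 1.00
B → B = min(1, 1 − 0.35 + 0.35) = min(1, 1.00) = 1.00
(B → B) ⊕ B = min(1, 1.00 + 0.35) = min(1, 1.35) = 1.00
(~~C → ((A → B) ⊕ (C → B))) ⊕ ((B → B) ⊕ B) = min(1, 1.00 + 1.00) = min(1, 2.00) = 1.00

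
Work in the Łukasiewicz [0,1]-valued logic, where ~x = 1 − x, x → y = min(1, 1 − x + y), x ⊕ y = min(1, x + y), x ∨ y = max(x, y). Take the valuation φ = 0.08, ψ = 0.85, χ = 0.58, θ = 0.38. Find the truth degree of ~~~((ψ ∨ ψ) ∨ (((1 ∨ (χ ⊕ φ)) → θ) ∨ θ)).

ψ ∨ ψ = max(0.85, 0.85) = 0.85
χ ⊕ φ = min(1, 0.58 + 0.08) = min(1, 0.66) = 0.66
1 ∨ (χ ⊕ φ) = max(1.00, 0.66) = 1.00
(1 ∨ (χ ⊕ φ)) → θ = min(1, 1 − 1.00 + 0.38) = min(1, 0.38) = 0.38
((1 ∨ (χ ⊕ φ)) → θ) ∨ θ = max(0.38, 0.38) = 0.38
(ψ ∨ ψ) ∨ (((1 ∨ (χ ⊕ φ)) → θ) ∨ θ) = max(0.85, 0.38) = 0.85
~((ψ ∨ ψ) ∨ (((1 ∨ (χ ⊕ φ)) → θ) ∨ θ)) = 1 − 0.85 = 0.15
~~((ψ ∨ ψ) ∨ (((1 ∨ (χ ⊕ φ)) → θ) ∨ θ)) = 1 − 0.15 = 0.85
~~~((ψ ∨ ψ) ∨ (((1 ∨ (χ ⊕ φ)) → θ) ∨ θ)) = 1 − 0.85 = 0.15

0.15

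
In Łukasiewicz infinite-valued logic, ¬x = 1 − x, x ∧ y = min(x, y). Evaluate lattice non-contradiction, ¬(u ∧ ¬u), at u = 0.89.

0.89

¬u = 1 − 0.89 = 0.11
u ∧ ¬u = min(0.89, 0.11) = 0.11
¬(u ∧ ¬u) = 1 − 0.11 = 0.89
(The value 0.89 < 1 shows this instance is not satisfied; not a Ł∞-tautology — its value is 1 − min(a, 1−a).)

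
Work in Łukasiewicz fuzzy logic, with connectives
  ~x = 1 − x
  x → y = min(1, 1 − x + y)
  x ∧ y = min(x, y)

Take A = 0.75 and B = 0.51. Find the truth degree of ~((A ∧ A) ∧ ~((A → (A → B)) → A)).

0.75

A ∧ A = min(0.75, 0.75) = 0.75
A → B = min(1, 1 − 0.75 + 0.51) = min(1, 0.76) = 0.76
A → (A → B) = min(1, 1 − 0.75 + 0.76) = min(1, 1.01) = 1.00
(A → (A → B)) → A = min(1, 1 − 1.00 + 0.75) = min(1, 0.75) = 0.75
~((A → (A → B)) → A) = 1 − 0.75 = 0.25
(A ∧ A) ∧ ~((A → (A → B)) → A) = min(0.75, 0.25) = 0.25
~((A ∧ A) ∧ ~((A → (A → B)) → A)) = 1 − 0.25 = 0.75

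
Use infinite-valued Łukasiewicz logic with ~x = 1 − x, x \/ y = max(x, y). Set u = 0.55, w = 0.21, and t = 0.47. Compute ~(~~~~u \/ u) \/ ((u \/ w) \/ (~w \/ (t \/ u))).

0.79

~u = 1 − 0.55 = 0.45
~~u = 1 − 0.45 = 0.55
~~~u = 1 − 0.55 = 0.45
~~~~u = 1 − 0.45 = 0.55
~~~~u \/ u = max(0.55, 0.55) = 0.55
~(~~~~u \/ u) = 1 − 0.55 = 0.45
u \/ w = max(0.55, 0.21) = 0.55
~w = 1 − 0.21 = 0.79
t \/ u = max(0.47, 0.55) = 0.55
~w \/ (t \/ u) = max(0.79, 0.55) = 0.79
(u \/ w) \/ (~w \/ (t \/ u)) = max(0.55, 0.79) = 0.79
~(~~~~u \/ u) \/ ((u \/ w) \/ (~w \/ (t \/ u))) = max(0.45, 0.79) = 0.79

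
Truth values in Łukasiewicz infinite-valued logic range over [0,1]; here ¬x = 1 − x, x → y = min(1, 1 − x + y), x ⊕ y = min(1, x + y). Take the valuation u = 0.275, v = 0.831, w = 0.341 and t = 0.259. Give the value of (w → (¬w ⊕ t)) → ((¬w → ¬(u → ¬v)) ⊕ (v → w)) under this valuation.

¬w = 1 − 0.341 = 0.659
¬w ⊕ t = min(1, 0.659 + 0.259) = min(1, 0.918) = 0.918
w → (¬w ⊕ t) = min(1, 1 − 0.341 + 0.918) = min(1, 1.577) = 1.000
¬v = 1 − 0.831 = 0.169
u → ¬v = min(1, 1 − 0.275 + 0.169) = min(1, 0.894) = 0.894
¬(u → ¬v) = 1 − 0.894 = 0.106
¬w → ¬(u → ¬v) = min(1, 1 − 0.659 + 0.106) = min(1, 0.447) = 0.447
v → w = min(1, 1 − 0.831 + 0.341) = min(1, 0.510) = 0.510
(¬w → ¬(u → ¬v)) ⊕ (v → w) = min(1, 0.447 + 0.510) = min(1, 0.957) = 0.957
(w → (¬w ⊕ t)) → ((¬w → ¬(u → ¬v)) ⊕ (v → w)) = min(1, 1 − 1.000 + 0.957) = min(1, 0.957) = 0.957

0.957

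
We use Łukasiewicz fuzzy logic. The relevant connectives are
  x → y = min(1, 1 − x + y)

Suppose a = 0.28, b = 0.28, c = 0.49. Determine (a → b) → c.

0.49

a → b = min(1, 1 − 0.28 + 0.28) = min(1, 1.00) = 1.00
(a → b) → c = min(1, 1 − 1.00 + 0.49) = min(1, 0.49) = 0.49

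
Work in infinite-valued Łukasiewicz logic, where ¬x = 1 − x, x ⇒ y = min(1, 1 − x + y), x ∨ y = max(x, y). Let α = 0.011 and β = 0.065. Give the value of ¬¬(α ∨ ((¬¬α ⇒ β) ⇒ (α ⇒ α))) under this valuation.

1.000

¬α = 1 − 0.011 = 0.989
¬¬α = 1 − 0.989 = 0.011
¬¬α ⇒ β = min(1, 1 − 0.011 + 0.065) = min(1, 1.054) = 1.000
α ⇒ α = min(1, 1 − 0.011 + 0.011) = min(1, 1.000) = 1.000
(¬¬α ⇒ β) ⇒ (α ⇒ α) = min(1, 1 − 1.000 + 1.000) = min(1, 1.000) = 1.000
α ∨ ((¬¬α ⇒ β) ⇒ (α ⇒ α)) = max(0.011, 1.000) = 1.000
¬(α ∨ ((¬¬α ⇒ β) ⇒ (α ⇒ α))) = 1 − 1.000 = 0.000
¬¬(α ∨ ((¬¬α ⇒ β) ⇒ (α ⇒ α))) = 1 − 0.000 = 1.000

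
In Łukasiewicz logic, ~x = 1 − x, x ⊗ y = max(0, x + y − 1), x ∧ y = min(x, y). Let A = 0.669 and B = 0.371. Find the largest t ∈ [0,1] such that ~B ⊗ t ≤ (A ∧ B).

~B = 1 − 0.371 = 0.629
So the left factor is ~B = 0.629.
A ∧ B = min(0.669, 0.371) = 0.371
So the right-hand bound is A ∧ B = 0.371.
The residuum of the Łukasiewicz t-norm gives the supremum: min(1, 1 − 0.629 + 0.371).
1 − 0.629 + 0.371 = 0.742, so t = min(1, 0.742) = 0.742.
Check: 0.629 ⊗ 0.742 = max(0, 0.371) = 0.371 ≤ 0.371.

0.742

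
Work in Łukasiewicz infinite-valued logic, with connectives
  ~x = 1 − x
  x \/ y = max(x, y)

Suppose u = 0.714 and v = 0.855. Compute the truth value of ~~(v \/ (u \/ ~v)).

0.855

~v = 1 − 0.855 = 0.145
u \/ ~v = max(0.714, 0.145) = 0.714
v \/ (u \/ ~v) = max(0.855, 0.714) = 0.855
~(v \/ (u \/ ~v)) = 1 − 0.855 = 0.145
~~(v \/ (u \/ ~v)) = 1 − 0.145 = 0.855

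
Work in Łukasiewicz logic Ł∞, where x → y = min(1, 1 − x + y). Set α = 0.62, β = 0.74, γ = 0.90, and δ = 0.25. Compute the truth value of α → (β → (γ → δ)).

0.99

γ → δ = min(1, 1 − 0.90 + 0.25) = min(1, 0.35) = 0.35
β → (γ → δ) = min(1, 1 − 0.74 + 0.35) = min(1, 0.61) = 0.61
α → (β → (γ → δ)) = min(1, 1 − 0.62 + 0.61) = min(1, 0.99) = 0.99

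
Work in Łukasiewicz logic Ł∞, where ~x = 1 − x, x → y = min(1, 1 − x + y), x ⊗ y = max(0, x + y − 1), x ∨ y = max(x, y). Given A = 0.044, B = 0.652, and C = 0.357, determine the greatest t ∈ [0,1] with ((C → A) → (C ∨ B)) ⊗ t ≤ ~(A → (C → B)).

C → A = min(1, 1 − 0.357 + 0.044) = min(1, 0.687) = 0.687
C ∨ B = max(0.357, 0.652) = 0.652
(C → A) → (C ∨ B) = min(1, 1 − 0.687 + 0.652) = min(1, 0.965) = 0.965
So the left factor is (C → A) → (C ∨ B) = 0.965.
C → B = min(1, 1 − 0.357 + 0.652) = min(1, 1.295) = 1.000
A → (C → B) = min(1, 1 − 0.044 + 1.000) = min(1, 1.956) = 1.000
~(A → (C → B)) = 1 − 1.000 = 0.000
So the right-hand bound is ~(A → (C → B)) = 0.000.
The residuum of the Łukasiewicz t-norm gives the supremum: min(1, 1 − 0.965 + 0.000).
1 − 0.965 + 0.000 = 0.035, so t = min(1, 0.035) = 0.035.
Check: 0.965 ⊗ 0.035 = max(0, 0.000) = 0.000 ≤ 0.000.

0.035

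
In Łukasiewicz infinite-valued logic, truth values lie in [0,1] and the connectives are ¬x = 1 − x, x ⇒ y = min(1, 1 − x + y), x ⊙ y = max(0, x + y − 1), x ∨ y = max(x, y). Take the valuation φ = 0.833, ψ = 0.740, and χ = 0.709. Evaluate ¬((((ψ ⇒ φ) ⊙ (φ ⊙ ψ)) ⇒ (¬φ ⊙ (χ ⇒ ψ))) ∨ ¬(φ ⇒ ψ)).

ψ ⇒ φ = min(1, 1 − 0.740 + 0.833) = min(1, 1.093) = 1.000
φ ⊙ ψ = max(0, 0.833 + 0.740 − 1) = max(0, 0.573) = 0.573
(ψ ⇒ φ) ⊙ (φ ⊙ ψ) = max(0, 1.000 + 0.573 − 1) = max(0, 0.573) = 0.573
¬φ = 1 − 0.833 = 0.167
χ ⇒ ψ = min(1, 1 − 0.709 + 0.740) = min(1, 1.031) = 1.000
¬φ ⊙ (χ ⇒ ψ) = max(0, 0.167 + 1.000 − 1) = max(0, 0.167) = 0.167
((ψ ⇒ φ) ⊙ (φ ⊙ ψ)) ⇒ (¬φ ⊙ (χ ⇒ ψ)) = min(1, 1 − 0.573 + 0.167) = min(1, 0.594) = 0.594
φ ⇒ ψ = min(1, 1 − 0.833 + 0.740) = min(1, 0.907) = 0.907
¬(φ ⇒ ψ) = 1 − 0.907 = 0.093
(((ψ ⇒ φ) ⊙ (φ ⊙ ψ)) ⇒ (¬φ ⊙ (χ ⇒ ψ))) ∨ ¬(φ ⇒ ψ) = max(0.594, 0.093) = 0.594
¬((((ψ ⇒ φ) ⊙ (φ ⊙ ψ)) ⇒ (¬φ ⊙ (χ ⇒ ψ))) ∨ ¬(φ ⇒ ψ)) = 1 − 0.594 = 0.406

0.406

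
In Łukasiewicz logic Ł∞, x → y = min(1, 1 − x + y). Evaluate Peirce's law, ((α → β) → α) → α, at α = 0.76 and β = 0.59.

α → β = min(1, 1 − 0.76 + 0.59) = min(1, 0.83) = 0.83
(α → β) → α = min(1, 1 − 0.83 + 0.76) = min(1, 0.93) = 0.93
((α → β) → α) → α = min(1, 1 − 0.93 + 0.76) = min(1, 0.83) = 0.83
(The value 0.83 < 1 shows this instance is not satisfied; not a Ł∞-tautology in general.)

0.83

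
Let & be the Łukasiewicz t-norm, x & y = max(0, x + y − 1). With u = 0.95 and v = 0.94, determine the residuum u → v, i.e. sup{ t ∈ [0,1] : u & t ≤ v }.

0.99

The residuum of the Łukasiewicz t-norm gives the supremum: min(1, 1 − 0.95 + 0.94).
1 − 0.95 + 0.94 = 0.99, so t = min(1, 0.99) = 0.99.
Check: 0.95 & 0.99 = max(0, 0.94) = 0.94 ≤ 0.94.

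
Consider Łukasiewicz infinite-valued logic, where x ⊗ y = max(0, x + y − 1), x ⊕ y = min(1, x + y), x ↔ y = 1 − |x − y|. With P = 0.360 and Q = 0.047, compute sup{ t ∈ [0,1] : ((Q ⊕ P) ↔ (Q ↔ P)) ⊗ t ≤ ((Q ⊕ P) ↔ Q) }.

Q ⊕ P = min(1, 0.047 + 0.360) = min(1, 0.407) = 0.407
Q ↔ P = 1 − |0.047 − 0.360| = 1 − 0.313 = 0.687
(Q ⊕ P) ↔ (Q ↔ P) = 1 − |0.407 − 0.687| = 1 − 0.280 = 0.720
So the left factor is (Q ⊕ P) ↔ (Q ↔ P) = 0.720.
(Q ⊕ P) ↔ Q = 1 − |0.407 − 0.047| = 1 − 0.360 = 0.640
So the right-hand bound is (Q ⊕ P) ↔ Q = 0.640.
The residuum of the Łukasiewicz t-norm gives the supremum: min(1, 1 − 0.720 + 0.640).
1 − 0.720 + 0.640 = 0.920, so t = min(1, 0.920) = 0.920.
Check: 0.720 ⊗ 0.920 = max(0, 0.640) = 0.640 ≤ 0.640.

0.920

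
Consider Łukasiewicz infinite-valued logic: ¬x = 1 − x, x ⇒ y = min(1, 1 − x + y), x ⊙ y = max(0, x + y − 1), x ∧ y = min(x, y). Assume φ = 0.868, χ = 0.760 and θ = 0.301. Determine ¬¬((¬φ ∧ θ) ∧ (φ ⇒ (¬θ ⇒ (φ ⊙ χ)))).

0.132

¬φ = 1 − 0.868 = 0.132
¬φ ∧ θ = min(0.132, 0.301) = 0.132
¬θ = 1 − 0.301 = 0.699
φ ⊙ χ = max(0, 0.868 + 0.760 − 1) = max(0, 0.628) = 0.628
¬θ ⇒ (φ ⊙ χ) = min(1, 1 − 0.699 + 0.628) = min(1, 0.929) = 0.929
φ ⇒ (¬θ ⇒ (φ ⊙ χ)) = min(1, 1 − 0.868 + 0.929) = min(1, 1.061) = 1.000
(¬φ ∧ θ) ∧ (φ ⇒ (¬θ ⇒ (φ ⊙ χ))) = min(0.132, 1.000) = 0.132
¬((¬φ ∧ θ) ∧ (φ ⇒ (¬θ ⇒ (φ ⊙ χ)))) = 1 − 0.132 = 0.868
¬¬((¬φ ∧ θ) ∧ (φ ⇒ (¬θ ⇒ (φ ⊙ χ)))) = 1 − 0.868 = 0.132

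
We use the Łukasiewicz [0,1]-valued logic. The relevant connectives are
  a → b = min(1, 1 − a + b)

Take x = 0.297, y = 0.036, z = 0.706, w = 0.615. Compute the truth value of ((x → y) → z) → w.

0.648

x → y = min(1, 1 − 0.297 + 0.036) = min(1, 0.739) = 0.739
(x → y) → z = min(1, 1 − 0.739 + 0.706) = min(1, 0.967) = 0.967
((x → y) → z) → w = min(1, 1 − 0.967 + 0.615) = min(1, 0.648) = 0.648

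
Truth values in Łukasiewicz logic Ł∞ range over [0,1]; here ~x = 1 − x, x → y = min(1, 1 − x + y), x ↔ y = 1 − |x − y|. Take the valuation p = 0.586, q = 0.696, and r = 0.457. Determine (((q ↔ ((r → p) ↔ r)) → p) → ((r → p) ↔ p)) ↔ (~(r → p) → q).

r → p = min(1, 1 − 0.457 + 0.586) = min(1, 1.129) = 1.000
(r → p) ↔ r = 1 − |1.000 − 0.457| = 1 − 0.543 = 0.457
q ↔ ((r → p) ↔ r) = 1 − |0.696 − 0.457| = 1 − 0.239 = 0.761
(q ↔ ((r → p) ↔ r)) → p = min(1, 1 − 0.761 + 0.586) = min(1, 0.825) = 0.825
(r → p) ↔ p = 1 − |1.000 − 0.586| = 1 − 0.414 = 0.586
((q ↔ ((r → p) ↔ r)) → p) → ((r → p) ↔ p) = min(1, 1 − 0.825 + 0.586) = min(1, 0.761) = 0.761
~(r → p) = 1 − 1.000 = 0.000
~(r → p) → q = min(1, 1 − 0.000 + 0.696) = min(1, 1.696) = 1.000
(((q ↔ ((r → p) ↔ r)) → p) → ((r → p) ↔ p)) ↔ (~(r → p) → q) = 1 − |0.761 − 1.000| = 1 − 0.239 = 0.761

0.761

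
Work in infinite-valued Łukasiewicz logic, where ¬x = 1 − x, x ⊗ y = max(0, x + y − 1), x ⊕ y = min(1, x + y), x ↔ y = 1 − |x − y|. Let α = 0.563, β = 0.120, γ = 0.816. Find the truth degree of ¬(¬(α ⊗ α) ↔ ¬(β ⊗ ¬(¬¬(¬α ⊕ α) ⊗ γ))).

0.126

α ⊗ α = max(0, 0.563 + 0.563 − 1) = max(0, 0.126) = 0.126
¬(α ⊗ α) = 1 − 0.126 = 0.874
¬α = 1 − 0.563 = 0.437
¬α ⊕ α = min(1, 0.437 + 0.563) = min(1, 1.000) = 1.000
¬(¬α ⊕ α) = 1 − 1.000 = 0.000
¬¬(¬α ⊕ α) = 1 − 0.000 = 1.000
¬¬(¬α ⊕ α) ⊗ γ = max(0, 1.000 + 0.816 − 1) = max(0, 0.816) = 0.816
¬(¬¬(¬α ⊕ α) ⊗ γ) = 1 − 0.816 = 0.184
β ⊗ ¬(¬¬(¬α ⊕ α) ⊗ γ) = max(0, 0.120 + 0.184 − 1) = max(0, -0.696) = 0.000
¬(β ⊗ ¬(¬¬(¬α ⊕ α) ⊗ γ)) = 1 − 0.000 = 1.000
¬(α ⊗ α) ↔ ¬(β ⊗ ¬(¬¬(¬α ⊕ α) ⊗ γ)) = 1 − |0.874 − 1.000| = 1 − 0.126 = 0.874
¬(¬(α ⊗ α) ↔ ¬(β ⊗ ¬(¬¬(¬α ⊕ α) ⊗ γ))) = 1 − 0.874 = 0.126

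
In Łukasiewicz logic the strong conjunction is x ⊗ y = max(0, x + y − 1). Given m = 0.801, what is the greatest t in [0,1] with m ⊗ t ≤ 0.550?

0.749

The residuum of the Łukasiewicz t-norm gives the supremum: min(1, 1 − 0.801 + 0.550).
1 − 0.801 + 0.550 = 0.749, so t = min(1, 0.749) = 0.749.
Check: 0.801 ⊗ 0.749 = max(0, 0.550) = 0.550 ≤ 0.550.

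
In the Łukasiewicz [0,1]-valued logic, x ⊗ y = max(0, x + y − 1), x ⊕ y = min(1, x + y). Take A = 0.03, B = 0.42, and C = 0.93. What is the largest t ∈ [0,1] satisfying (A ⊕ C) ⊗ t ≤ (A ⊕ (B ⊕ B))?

0.91

A ⊕ C = min(1, 0.03 + 0.93) = min(1, 0.96) = 0.96
So the left factor is A ⊕ C = 0.96.
B ⊕ B = min(1, 0.42 + 0.42) = min(1, 0.84) = 0.84
A ⊕ (B ⊕ B) = min(1, 0.03 + 0.84) = min(1, 0.87) = 0.87
So the right-hand bound is A ⊕ (B ⊕ B) = 0.87.
The residuum of the Łukasiewicz t-norm gives the supremum: min(1, 1 − 0.96 + 0.87).
1 − 0.96 + 0.87 = 0.91, so t = min(1, 0.91) = 0.91.
Check: 0.96 ⊗ 0.91 = max(0, 0.87) = 0.87 ≤ 0.87.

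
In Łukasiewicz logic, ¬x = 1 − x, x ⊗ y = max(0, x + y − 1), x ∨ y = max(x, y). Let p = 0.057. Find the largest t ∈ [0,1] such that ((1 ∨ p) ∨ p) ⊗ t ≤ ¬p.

1 ∨ p = max(1.000, 0.057) = 1.000
(1 ∨ p) ∨ p = max(1.000, 0.057) = 1.000
So the left factor is (1 ∨ p) ∨ p = 1.000.
¬p = 1 − 0.057 = 0.943
So the right-hand bound is ¬p = 0.943.
The residuum of the Łukasiewicz t-norm gives the supremum: min(1, 1 − 1.000 + 0.943).
1 − 1.000 + 0.943 = 0.943, so t = min(1, 0.943) = 0.943.
Check: 1.000 ⊗ 0.943 = max(0, 0.943) = 0.943 ≤ 0.943.

0.943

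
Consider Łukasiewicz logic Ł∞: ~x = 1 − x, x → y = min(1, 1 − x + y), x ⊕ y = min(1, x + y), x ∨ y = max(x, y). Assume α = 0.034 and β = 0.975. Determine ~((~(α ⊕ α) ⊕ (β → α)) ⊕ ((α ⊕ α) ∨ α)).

0.000

α ⊕ α = min(1, 0.034 + 0.034) = min(1, 0.068) = 0.068
~(α ⊕ α) = 1 − 0.068 = 0.932
β → α = min(1, 1 − 0.975 + 0.034) = min(1, 0.059) = 0.059
~(α ⊕ α) ⊕ (β → α) = min(1, 0.932 + 0.059) = min(1, 0.991) = 0.991
(α ⊕ α) ∨ α = max(0.068, 0.034) = 0.068
(~(α ⊕ α) ⊕ (β → α)) ⊕ ((α ⊕ α) ∨ α) = min(1, 0.991 + 0.068) = min(1, 1.059) = 1.000
~((~(α ⊕ α) ⊕ (β → α)) ⊕ ((α ⊕ α) ∨ α)) = 1 − 1.000 = 0.000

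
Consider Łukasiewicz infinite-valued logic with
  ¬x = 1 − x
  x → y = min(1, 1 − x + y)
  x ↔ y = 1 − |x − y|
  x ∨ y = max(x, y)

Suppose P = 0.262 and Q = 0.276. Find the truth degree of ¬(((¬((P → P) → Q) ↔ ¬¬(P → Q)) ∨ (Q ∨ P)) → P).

P → P = min(1, 1 − 0.262 + 0.262) = min(1, 1.000) = 1.000
(P → P) → Q = min(1, 1 − 1.000 + 0.276) = min(1, 0.276) = 0.276
¬((P → P) → Q) = 1 − 0.276 = 0.724
P → Q = min(1, 1 − 0.262 + 0.276) = min(1, 1.014) = 1.000
¬(P → Q) = 1 − 1.000 = 0.000
¬¬(P → Q) = 1 − 0.000 = 1.000
¬((P → P) → Q) ↔ ¬¬(P → Q) = 1 − |0.724 − 1.000| = 1 − 0.276 = 0.724
Q ∨ P = max(0.276, 0.262) = 0.276
(¬((P → P) → Q) ↔ ¬¬(P → Q)) ∨ (Q ∨ P) = max(0.724, 0.276) = 0.724
((¬((P → P) → Q) ↔ ¬¬(P → Q)) ∨ (Q ∨ P)) → P = min(1, 1 − 0.724 + 0.262) = min(1, 0.538) = 0.538
¬(((¬((P → P) → Q) ↔ ¬¬(P → Q)) ∨ (Q ∨ P)) → P) = 1 − 0.538 = 0.462

0.462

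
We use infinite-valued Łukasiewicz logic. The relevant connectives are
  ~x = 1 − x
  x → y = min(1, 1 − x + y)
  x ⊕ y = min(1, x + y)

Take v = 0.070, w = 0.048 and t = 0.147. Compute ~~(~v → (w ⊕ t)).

~v = 1 − 0.070 = 0.930
w ⊕ t = min(1, 0.048 + 0.147) = min(1, 0.195) = 0.195
~v → (w ⊕ t) = min(1, 1 − 0.930 + 0.195) = min(1, 0.265) = 0.265
~(~v → (w ⊕ t)) = 1 − 0.265 = 0.735
~~(~v → (w ⊕ t)) = 1 − 0.735 = 0.265

0.265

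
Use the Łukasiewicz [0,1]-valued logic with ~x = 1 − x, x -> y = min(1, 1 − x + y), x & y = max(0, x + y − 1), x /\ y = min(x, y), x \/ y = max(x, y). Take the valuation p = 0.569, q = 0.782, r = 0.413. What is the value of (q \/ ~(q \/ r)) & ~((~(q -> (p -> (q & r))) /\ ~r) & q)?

0.782

q \/ r = max(0.782, 0.413) = 0.782
~(q \/ r) = 1 − 0.782 = 0.218
q \/ ~(q \/ r) = max(0.782, 0.218) = 0.782
q & r = max(0, 0.782 + 0.413 − 1) = max(0, 0.195) = 0.195
p -> (q & r) = min(1, 1 − 0.569 + 0.195) = min(1, 0.626) = 0.626
q -> (p -> (q & r)) = min(1, 1 − 0.782 + 0.626) = min(1, 0.844) = 0.844
~(q -> (p -> (q & r))) = 1 − 0.844 = 0.156
~r = 1 − 0.413 = 0.587
~(q -> (p -> (q & r))) /\ ~r = min(0.156, 0.587) = 0.156
(~(q -> (p -> (q & r))) /\ ~r) & q = max(0, 0.156 + 0.782 − 1) = max(0, -0.062) = 0.000
~((~(q -> (p -> (q & r))) /\ ~r) & q) = 1 − 0.000 = 1.000
(q \/ ~(q \/ r)) & ~((~(q -> (p -> (q & r))) /\ ~r) & q) = max(0, 0.782 + 1.000 − 1) = max(0, 0.782) = 0.782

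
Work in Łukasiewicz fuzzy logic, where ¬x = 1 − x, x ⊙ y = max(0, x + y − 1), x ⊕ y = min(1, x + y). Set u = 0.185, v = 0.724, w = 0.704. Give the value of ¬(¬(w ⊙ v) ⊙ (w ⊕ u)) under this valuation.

w ⊙ v = max(0, 0.704 + 0.724 − 1) = max(0, 0.428) = 0.428
¬(w ⊙ v) = 1 − 0.428 = 0.572
w ⊕ u = min(1, 0.704 + 0.185) = min(1, 0.889) = 0.889
¬(w ⊙ v) ⊙ (w ⊕ u) = max(0, 0.572 + 0.889 − 1) = max(0, 0.461) = 0.461
¬(¬(w ⊙ v) ⊙ (w ⊕ u)) = 1 − 0.461 = 0.539

0.539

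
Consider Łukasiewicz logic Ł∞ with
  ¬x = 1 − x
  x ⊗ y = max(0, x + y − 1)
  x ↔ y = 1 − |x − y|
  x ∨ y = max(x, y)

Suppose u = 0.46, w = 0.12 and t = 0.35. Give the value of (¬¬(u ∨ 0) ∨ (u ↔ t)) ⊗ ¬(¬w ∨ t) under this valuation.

0.01

u ∨ 0 = max(0.46, 0.00) = 0.46
¬(u ∨ 0) = 1 − 0.46 = 0.54
¬¬(u ∨ 0) = 1 − 0.54 = 0.46
u ↔ t = 1 − |0.46 − 0.35| = 1 − 0.11 = 0.89
¬¬(u ∨ 0) ∨ (u ↔ t) = max(0.46, 0.89) = 0.89
¬w = 1 − 0.12 = 0.88
¬w ∨ t = max(0.88, 0.35) = 0.88
¬(¬w ∨ t) = 1 − 0.88 = 0.12
(¬¬(u ∨ 0) ∨ (u ↔ t)) ⊗ ¬(¬w ∨ t) = max(0, 0.89 + 0.12 − 1) = max(0, 0.01) = 0.01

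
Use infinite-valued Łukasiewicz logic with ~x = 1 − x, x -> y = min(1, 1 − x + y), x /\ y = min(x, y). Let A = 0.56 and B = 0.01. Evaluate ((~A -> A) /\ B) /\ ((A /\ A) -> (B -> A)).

0.01

~A = 1 − 0.56 = 0.44
~A -> A = min(1, 1 − 0.44 + 0.56) = min(1, 1.12) = 1.00
(~A -> A) /\ B = min(1.00, 0.01) = 0.01
A /\ A = min(0.56, 0.56) = 0.56
B -> A = min(1, 1 − 0.01 + 0.56) = min(1, 1.55) = 1.00
(A /\ A) -> (B -> A) = min(1, 1 − 0.56 + 1.00) = min(1, 1.44) = 1.00
((~A -> A) /\ B) /\ ((A /\ A) -> (B -> A)) = min(0.01, 1.00) = 0.01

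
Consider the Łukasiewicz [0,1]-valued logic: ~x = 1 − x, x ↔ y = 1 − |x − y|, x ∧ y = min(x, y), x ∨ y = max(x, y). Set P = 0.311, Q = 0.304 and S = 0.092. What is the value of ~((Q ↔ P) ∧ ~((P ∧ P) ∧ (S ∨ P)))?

Q ↔ P = 1 − |0.304 − 0.311| = 1 − 0.007 = 0.993
P ∧ P = min(0.311, 0.311) = 0.311
S ∨ P = max(0.092, 0.311) = 0.311
(P ∧ P) ∧ (S ∨ P) = min(0.311, 0.311) = 0.311
~((P ∧ P) ∧ (S ∨ P)) = 1 − 0.311 = 0.689
(Q ↔ P) ∧ ~((P ∧ P) ∧ (S ∨ P)) = min(0.993, 0.689) = 0.689
~((Q ↔ P) ∧ ~((P ∧ P) ∧ (S ∨ P))) = 1 − 0.689 = 0.311

0.311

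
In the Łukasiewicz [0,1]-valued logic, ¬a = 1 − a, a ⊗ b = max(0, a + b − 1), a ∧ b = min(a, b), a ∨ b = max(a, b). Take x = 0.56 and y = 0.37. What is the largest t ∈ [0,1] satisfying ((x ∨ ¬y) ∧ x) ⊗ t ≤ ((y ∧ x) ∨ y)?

¬y = 1 − 0.37 = 0.63
x ∨ ¬y = max(0.56, 0.63) = 0.63
(x ∨ ¬y) ∧ x = min(0.63, 0.56) = 0.56
So the left factor is (x ∨ ¬y) ∧ x = 0.56.
y ∧ x = min(0.37, 0.56) = 0.37
(y ∧ x) ∨ y = max(0.37, 0.37) = 0.37
So the right-hand bound is (y ∧ x) ∨ y = 0.37.
The residuum of the Łukasiewicz t-norm gives the supremum: min(1, 1 − 0.56 + 0.37).
1 − 0.56 + 0.37 = 0.81, so t = min(1, 0.81) = 0.81.
Check: 0.56 ⊗ 0.81 = max(0, 0.37) = 0.37 ≤ 0.37.

0.81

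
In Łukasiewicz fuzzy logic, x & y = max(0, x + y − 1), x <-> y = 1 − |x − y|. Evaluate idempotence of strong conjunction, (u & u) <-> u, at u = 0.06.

0.94

u & u = max(0, 0.06 + 0.06 − 1) = max(0, -0.88) = 0.00
(u & u) <-> u = 1 − |0.00 − 0.06| = 1 − 0.06 = 0.94
(The value 0.94 < 1 shows this instance is not satisfied; fails in Ł∞ since a ⊗ a = max(0, 2a−1) ≠ a in general.)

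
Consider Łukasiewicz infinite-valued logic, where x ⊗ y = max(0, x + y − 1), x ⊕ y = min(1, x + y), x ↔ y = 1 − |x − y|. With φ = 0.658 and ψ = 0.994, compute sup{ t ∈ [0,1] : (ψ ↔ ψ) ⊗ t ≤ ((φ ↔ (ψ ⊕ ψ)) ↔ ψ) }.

ψ ↔ ψ = 1 − |0.994 − 0.994| = 1 − 0.000 = 1.000
So the left factor is ψ ↔ ψ = 1.000.
ψ ⊕ ψ = min(1, 0.994 + 0.994) = min(1, 1.988) = 1.000
φ ↔ (ψ ⊕ ψ) = 1 − |0.658 − 1.000| = 1 − 0.342 = 0.658
(φ ↔ (ψ ⊕ ψ)) ↔ ψ = 1 − |0.658 − 0.994| = 1 − 0.336 = 0.664
So the right-hand bound is (φ ↔ (ψ ⊕ ψ)) ↔ ψ = 0.664.
The residuum of the Łukasiewicz t-norm gives the supremum: min(1, 1 − 1.000 + 0.664).
1 − 1.000 + 0.664 = 0.664, so t = min(1, 0.664) = 0.664.
Check: 1.000 ⊗ 0.664 = max(0, 0.664) = 0.664 ≤ 0.664.

0.664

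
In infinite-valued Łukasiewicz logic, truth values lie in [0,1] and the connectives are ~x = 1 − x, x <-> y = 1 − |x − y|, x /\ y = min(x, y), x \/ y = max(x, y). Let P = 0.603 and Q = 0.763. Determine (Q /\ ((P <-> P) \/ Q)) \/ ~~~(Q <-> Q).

0.763

P <-> P = 1 − |0.603 − 0.603| = 1 − 0.000 = 1.000
(P <-> P) \/ Q = max(1.000, 0.763) = 1.000
Q /\ ((P <-> P) \/ Q) = min(0.763, 1.000) = 0.763
Q <-> Q = 1 − |0.763 − 0.763| = 1 − 0.000 = 1.000
~(Q <-> Q) = 1 − 1.000 = 0.000
~~(Q <-> Q) = 1 − 0.000 = 1.000
~~~(Q <-> Q) = 1 − 1.000 = 0.000
(Q /\ ((P <-> P) \/ Q)) \/ ~~~(Q <-> Q) = max(0.763, 0.000) = 0.763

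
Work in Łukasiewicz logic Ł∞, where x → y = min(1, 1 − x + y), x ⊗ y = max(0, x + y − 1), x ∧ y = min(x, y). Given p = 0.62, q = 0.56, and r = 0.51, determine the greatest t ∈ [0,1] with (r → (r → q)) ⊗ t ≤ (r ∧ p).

0.51

r → q = min(1, 1 − 0.51 + 0.56) = min(1, 1.05) = 1.00
r → (r → q) = min(1, 1 − 0.51 + 1.00) = min(1, 1.49) = 1.00
So the left factor is r → (r → q) = 1.00.
r ∧ p = min(0.51, 0.62) = 0.51
So the right-hand bound is r ∧ p = 0.51.
The residuum of the Łukasiewicz t-norm gives the supremum: min(1, 1 − 1.00 + 0.51).
1 − 1.00 + 0.51 = 0.51, so t = min(1, 0.51) = 0.51.
Check: 1.00 ⊗ 0.51 = max(0, 0.51) = 0.51 ≤ 0.51.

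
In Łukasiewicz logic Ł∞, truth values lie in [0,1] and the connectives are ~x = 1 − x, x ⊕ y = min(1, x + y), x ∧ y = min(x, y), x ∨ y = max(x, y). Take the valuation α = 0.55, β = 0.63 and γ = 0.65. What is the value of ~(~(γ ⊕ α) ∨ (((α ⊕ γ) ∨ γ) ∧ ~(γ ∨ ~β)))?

γ ⊕ α = min(1, 0.65 + 0.55) = min(1, 1.20) = 1.00
~(γ ⊕ α) = 1 − 1.00 = 0.00
α ⊕ γ = min(1, 0.55 + 0.65) = min(1, 1.20) = 1.00
(α ⊕ γ) ∨ γ = max(1.00, 0.65) = 1.00
~β = 1 − 0.63 = 0.37
γ ∨ ~β = max(0.65, 0.37) = 0.65
~(γ ∨ ~β) = 1 − 0.65 = 0.35
((α ⊕ γ) ∨ γ) ∧ ~(γ ∨ ~β) = min(1.00, 0.35) = 0.35
~(γ ⊕ α) ∨ (((α ⊕ γ) ∨ γ) ∧ ~(γ ∨ ~β)) = max(0.00, 0.35) = 0.35
~(~(γ ⊕ α) ∨ (((α ⊕ γ) ∨ γ) ∧ ~(γ ∨ ~β))) = 1 − 0.35 = 0.65

0.65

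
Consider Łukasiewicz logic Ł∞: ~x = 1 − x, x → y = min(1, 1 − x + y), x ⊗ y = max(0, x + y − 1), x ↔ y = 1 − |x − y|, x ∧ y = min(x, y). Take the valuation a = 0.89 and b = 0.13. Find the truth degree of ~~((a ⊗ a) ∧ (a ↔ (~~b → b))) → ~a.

0.33

a ⊗ a = max(0, 0.89 + 0.89 − 1) = max(0, 0.78) = 0.78
~b = 1 − 0.13 = 0.87
~~b = 1 − 0.87 = 0.13
~~b → b = min(1, 1 − 0.13 + 0.13) = min(1, 1.00) = 1.00
a ↔ (~~b → b) = 1 − |0.89 − 1.00| = 1 − 0.11 = 0.89
(a ⊗ a) ∧ (a ↔ (~~b → b)) = min(0.78, 0.89) = 0.78
~((a ⊗ a) ∧ (a ↔ (~~b → b))) = 1 − 0.78 = 0.22
~~((a ⊗ a) ∧ (a ↔ (~~b → b))) = 1 − 0.22 = 0.78
~a = 1 − 0.89 = 0.11
~~((a ⊗ a) ∧ (a ↔ (~~b → b))) → ~a = min(1, 1 − 0.78 + 0.11) = min(1, 0.33) = 0.33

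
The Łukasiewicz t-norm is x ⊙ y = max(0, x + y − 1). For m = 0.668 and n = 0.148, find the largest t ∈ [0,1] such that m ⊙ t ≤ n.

The residuum of the Łukasiewicz t-norm gives the supremum: min(1, 1 − 0.668 + 0.148).
1 − 0.668 + 0.148 = 0.480, so t = min(1, 0.480) = 0.480.
Check: 0.668 ⊙ 0.480 = max(0, 0.148) = 0.148 ≤ 0.148.

0.480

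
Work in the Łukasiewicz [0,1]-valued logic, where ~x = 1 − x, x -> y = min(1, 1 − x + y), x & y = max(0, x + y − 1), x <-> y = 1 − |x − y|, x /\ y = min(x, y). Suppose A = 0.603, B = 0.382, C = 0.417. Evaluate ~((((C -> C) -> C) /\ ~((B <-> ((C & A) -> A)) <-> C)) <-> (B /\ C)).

C -> C = min(1, 1 − 0.417 + 0.417) = min(1, 1.000) = 1.000
(C -> C) -> C = min(1, 1 − 1.000 + 0.417) = min(1, 0.417) = 0.417
C & A = max(0, 0.417 + 0.603 − 1) = max(0, 0.020) = 0.020
(C & A) -> A = min(1, 1 − 0.020 + 0.603) = min(1, 1.583) = 1.000
B <-> ((C & A) -> A) = 1 − |0.382 − 1.000| = 1 − 0.618 = 0.382
(B <-> ((C & A) -> A)) <-> C = 1 − |0.382 − 0.417| = 1 − 0.035 = 0.965
~((B <-> ((C & A) -> A)) <-> C) = 1 − 0.965 = 0.035
((C -> C) -> C) /\ ~((B <-> ((C & A) -> A)) <-> C) = min(0.417, 0.035) = 0.035
B /\ C = min(0.382, 0.417) = 0.382
(((C -> C) -> C) /\ ~((B <-> ((C & A) -> A)) <-> C)) <-> (B /\ C) = 1 − |0.035 − 0.382| = 1 − 0.347 = 0.653
~((((C -> C) -> C) /\ ~((B <-> ((C & A) -> A)) <-> C)) <-> (B /\ C)) = 1 − 0.653 = 0.347

0.347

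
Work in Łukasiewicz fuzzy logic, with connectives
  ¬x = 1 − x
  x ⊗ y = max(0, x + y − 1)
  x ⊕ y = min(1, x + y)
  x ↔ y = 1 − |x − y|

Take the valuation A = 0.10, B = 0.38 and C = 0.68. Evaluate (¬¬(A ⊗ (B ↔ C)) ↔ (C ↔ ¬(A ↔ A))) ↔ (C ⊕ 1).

0.68

B ↔ C = 1 − |0.38 − 0.68| = 1 − 0.30 = 0.70
A ⊗ (B ↔ C) = max(0, 0.10 + 0.70 − 1) = max(0, -0.20) = 0.00
¬(A ⊗ (B ↔ C)) = 1 − 0.00 = 1.00
¬¬(A ⊗ (B ↔ C)) = 1 − 1.00 = 0.00
A ↔ A = 1 − |0.10 − 0.10| = 1 − 0.00 = 1.00
¬(A ↔ A) = 1 − 1.00 = 0.00
C ↔ ¬(A ↔ A) = 1 − |0.68 − 0.00| = 1 − 0.68 = 0.32
¬¬(A ⊗ (B ↔ C)) ↔ (C ↔ ¬(A ↔ A)) = 1 − |0.00 − 0.32| = 1 − 0.32 = 0.68
C ⊕ 1 = min(1, 0.68 + 1.00) = min(1, 1.68) = 1.00
(¬¬(A ⊗ (B ↔ C)) ↔ (C ↔ ¬(A ↔ A))) ↔ (C ⊕ 1) = 1 − |0.68 − 1.00| = 1 − 0.32 = 0.68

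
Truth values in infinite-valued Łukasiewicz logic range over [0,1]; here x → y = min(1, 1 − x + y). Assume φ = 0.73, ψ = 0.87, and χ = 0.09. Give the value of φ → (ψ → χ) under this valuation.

0.49

ψ → χ = min(1, 1 − 0.87 + 0.09) = min(1, 0.22) = 0.22
φ → (ψ → χ) = min(1, 1 − 0.73 + 0.22) = min(1, 0.49) = 0.49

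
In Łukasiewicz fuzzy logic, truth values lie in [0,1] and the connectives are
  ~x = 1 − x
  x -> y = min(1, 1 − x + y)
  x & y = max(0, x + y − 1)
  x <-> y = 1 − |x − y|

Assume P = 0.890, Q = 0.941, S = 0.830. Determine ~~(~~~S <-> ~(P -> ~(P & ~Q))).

0.830

~S = 1 − 0.830 = 0.170
~~S = 1 − 0.170 = 0.830
~~~S = 1 − 0.830 = 0.170
~Q = 1 − 0.941 = 0.059
P & ~Q = max(0, 0.890 + 0.059 − 1) = max(0, -0.051) = 0.000
~(P & ~Q) = 1 − 0.000 = 1.000
P -> ~(P & ~Q) = min(1, 1 − 0.890 + 1.000) = min(1, 1.110) = 1.000
~(P -> ~(P & ~Q)) = 1 − 1.000 = 0.000
~~~S <-> ~(P -> ~(P & ~Q)) = 1 − |0.170 − 0.000| = 1 − 0.170 = 0.830
~(~~~S <-> ~(P -> ~(P & ~Q))) = 1 − 0.830 = 0.170
~~(~~~S <-> ~(P -> ~(P & ~Q))) = 1 − 0.170 = 0.830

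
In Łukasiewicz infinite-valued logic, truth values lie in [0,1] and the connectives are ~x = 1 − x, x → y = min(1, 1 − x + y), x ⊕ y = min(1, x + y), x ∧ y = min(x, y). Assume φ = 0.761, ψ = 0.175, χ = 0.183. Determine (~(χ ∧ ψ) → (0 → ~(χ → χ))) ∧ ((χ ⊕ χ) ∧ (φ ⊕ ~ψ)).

χ ∧ ψ = min(0.183, 0.175) = 0.175
~(χ ∧ ψ) = 1 − 0.175 = 0.825
χ → χ = min(1, 1 − 0.183 + 0.183) = min(1, 1.000) = 1.000
~(χ → χ) = 1 − 1.000 = 0.000
0 → ~(χ → χ) = min(1, 1 − 0.000 + 0.000) = min(1, 1.000) = 1.000
~(χ ∧ ψ) → (0 → ~(χ → χ)) = min(1, 1 − 0.825 + 1.000) = min(1, 1.175) = 1.000
χ ⊕ χ = min(1, 0.183 + 0.183) = min(1, 0.366) = 0.366
~ψ = 1 − 0.175 = 0.825
φ ⊕ ~ψ = min(1, 0.761 + 0.825) = min(1, 1.586) = 1.000
(χ ⊕ χ) ∧ (φ ⊕ ~ψ) = min(0.366, 1.000) = 0.366
(~(χ ∧ ψ) → (0 → ~(χ → χ))) ∧ ((χ ⊕ χ) ∧ (φ ⊕ ~ψ)) = min(1.000, 0.366) = 0.366

0.366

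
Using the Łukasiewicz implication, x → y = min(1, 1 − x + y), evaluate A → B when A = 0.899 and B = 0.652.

A → B = min(1, 1 − 0.899 + 0.652) = min(1, 0.753) = 0.753
For comparison, the Gödel implication (1 if x ≤ y else y) would give 0.652.

0.753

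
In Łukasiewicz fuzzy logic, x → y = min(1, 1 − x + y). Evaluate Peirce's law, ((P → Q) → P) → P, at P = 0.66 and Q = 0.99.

P → Q = min(1, 1 − 0.66 + 0.99) = min(1, 1.33) = 1.00
(P → Q) → P = min(1, 1 − 1.00 + 0.66) = min(1, 0.66) = 0.66
((P → Q) → P) → P = min(1, 1 − 0.66 + 0.66) = min(1, 1.00) = 1.00

1.00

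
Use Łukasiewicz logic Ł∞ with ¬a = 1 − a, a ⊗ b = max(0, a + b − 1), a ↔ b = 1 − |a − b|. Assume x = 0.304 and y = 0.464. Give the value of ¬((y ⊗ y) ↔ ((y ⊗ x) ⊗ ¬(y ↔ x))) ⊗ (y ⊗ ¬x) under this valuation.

0.000

y ⊗ y = max(0, 0.464 + 0.464 − 1) = max(0, -0.072) = 0.000
y ⊗ x = max(0, 0.464 + 0.304 − 1) = max(0, -0.232) = 0.000
y ↔ x = 1 − |0.464 − 0.304| = 1 − 0.160 = 0.840
¬(y ↔ x) = 1 − 0.840 = 0.160
(y ⊗ x) ⊗ ¬(y ↔ x) = max(0, 0.000 + 0.160 − 1) = max(0, -0.840) = 0.000
(y ⊗ y) ↔ ((y ⊗ x) ⊗ ¬(y ↔ x)) = 1 − |0.000 − 0.000| = 1 − 0.000 = 1.000
¬((y ⊗ y) ↔ ((y ⊗ x) ⊗ ¬(y ↔ x))) = 1 − 1.000 = 0.000
¬x = 1 − 0.304 = 0.696
y ⊗ ¬x = max(0, 0.464 + 0.696 − 1) = max(0, 0.160) = 0.160
¬((y ⊗ y) ↔ ((y ⊗ x) ⊗ ¬(y ↔ x))) ⊗ (y ⊗ ¬x) = max(0, 0.000 + 0.160 − 1) = max(0, -0.840) = 0.000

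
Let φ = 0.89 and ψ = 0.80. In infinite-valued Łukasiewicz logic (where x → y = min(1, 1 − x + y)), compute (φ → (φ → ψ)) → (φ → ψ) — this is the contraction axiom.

φ → ψ = min(1, 1 − 0.89 + 0.80) = min(1, 0.91) = 0.91
φ → (φ → ψ) = min(1, 1 − 0.89 + 0.91) = min(1, 1.02) = 1.00
(φ → (φ → ψ)) → (φ → ψ) = min(1, 1 − 1.00 + 0.91) = min(1, 0.91) = 0.91
(The value 0.91 < 1 shows this instance is not satisfied; fails in Ł∞ (the t-norm is not idempotent).)

0.91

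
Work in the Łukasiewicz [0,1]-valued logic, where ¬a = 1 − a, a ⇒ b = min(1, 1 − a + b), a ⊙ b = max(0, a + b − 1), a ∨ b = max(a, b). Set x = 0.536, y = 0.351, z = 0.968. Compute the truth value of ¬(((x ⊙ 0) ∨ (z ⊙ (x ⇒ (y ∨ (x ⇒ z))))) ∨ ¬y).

0.032

x ⊙ 0 = max(0, 0.536 + 0.000 − 1) = max(0, -0.464) = 0.000
x ⇒ z = min(1, 1 − 0.536 + 0.968) = min(1, 1.432) = 1.000
y ∨ (x ⇒ z) = max(0.351, 1.000) = 1.000
x ⇒ (y ∨ (x ⇒ z)) = min(1, 1 − 0.536 + 1.000) = min(1, 1.464) = 1.000
z ⊙ (x ⇒ (y ∨ (x ⇒ z))) = max(0, 0.968 + 1.000 − 1) = max(0, 0.968) = 0.968
(x ⊙ 0) ∨ (z ⊙ (x ⇒ (y ∨ (x ⇒ z)))) = max(0.000, 0.968) = 0.968
¬y = 1 − 0.351 = 0.649
((x ⊙ 0) ∨ (z ⊙ (x ⇒ (y ∨ (x ⇒ z))))) ∨ ¬y = max(0.968, 0.649) = 0.968
¬(((x ⊙ 0) ∨ (z ⊙ (x ⇒ (y ∨ (x ⇒ z))))) ∨ ¬y) = 1 − 0.968 = 0.032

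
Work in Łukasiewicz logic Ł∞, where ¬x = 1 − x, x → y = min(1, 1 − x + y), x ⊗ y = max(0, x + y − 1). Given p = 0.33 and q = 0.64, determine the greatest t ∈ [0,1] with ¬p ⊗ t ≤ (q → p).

1.00

¬p = 1 − 0.33 = 0.67
So the left factor is ¬p = 0.67.
q → p = min(1, 1 − 0.64 + 0.33) = min(1, 0.69) = 0.69
So the right-hand bound is q → p = 0.69.
The residuum of the Łukasiewicz t-norm gives the supremum: min(1, 1 − 0.67 + 0.69).
1 − 0.67 + 0.69 = 1.02, so t = min(1, 1.02) = 1.00.
Check: 0.67 ⊗ 1.00 = max(0, 0.67) = 0.67 ≤ 0.69.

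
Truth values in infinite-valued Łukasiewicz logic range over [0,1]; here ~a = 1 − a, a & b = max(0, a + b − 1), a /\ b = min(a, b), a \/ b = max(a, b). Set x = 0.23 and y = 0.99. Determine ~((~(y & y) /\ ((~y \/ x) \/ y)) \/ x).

0.77

y & y = max(0, 0.99 + 0.99 − 1) = max(0, 0.98) = 0.98
~(y & y) = 1 − 0.98 = 0.02
~y = 1 − 0.99 = 0.01
~y \/ x = max(0.01, 0.23) = 0.23
(~y \/ x) \/ y = max(0.23, 0.99) = 0.99
~(y & y) /\ ((~y \/ x) \/ y) = min(0.02, 0.99) = 0.02
(~(y & y) /\ ((~y \/ x) \/ y)) \/ x = max(0.02, 0.23) = 0.23
~((~(y & y) /\ ((~y \/ x) \/ y)) \/ x) = 1 − 0.23 = 0.77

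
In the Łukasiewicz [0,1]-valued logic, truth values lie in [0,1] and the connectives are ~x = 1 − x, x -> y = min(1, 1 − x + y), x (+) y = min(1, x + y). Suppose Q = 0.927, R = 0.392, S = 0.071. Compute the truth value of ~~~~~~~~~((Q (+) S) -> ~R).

0.390

Q (+) S = min(1, 0.927 + 0.071) = min(1, 0.998) = 0.998
~R = 1 − 0.392 = 0.608
(Q (+) S) -> ~R = min(1, 1 − 0.998 + 0.608) = min(1, 0.610) = 0.610
~((Q (+) S) -> ~R) = 1 − 0.610 = 0.390
~~((Q (+) S) -> ~R) = 1 − 0.390 = 0.610
~~~((Q (+) S) -> ~R) = 1 − 0.610 = 0.390
~~~~((Q (+) S) -> ~R) = 1 − 0.390 = 0.610
~~~~~((Q (+) S) -> ~R) = 1 − 0.610 = 0.390
~~~~~~((Q (+) S) -> ~R) = 1 − 0.390 = 0.610
~~~~~~~((Q (+) S) -> ~R) = 1 − 0.610 = 0.390
~~~~~~~~((Q (+) S) -> ~R) = 1 − 0.390 = 0.610
~~~~~~~~~((Q (+) S) -> ~R) = 1 − 0.610 = 0.390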